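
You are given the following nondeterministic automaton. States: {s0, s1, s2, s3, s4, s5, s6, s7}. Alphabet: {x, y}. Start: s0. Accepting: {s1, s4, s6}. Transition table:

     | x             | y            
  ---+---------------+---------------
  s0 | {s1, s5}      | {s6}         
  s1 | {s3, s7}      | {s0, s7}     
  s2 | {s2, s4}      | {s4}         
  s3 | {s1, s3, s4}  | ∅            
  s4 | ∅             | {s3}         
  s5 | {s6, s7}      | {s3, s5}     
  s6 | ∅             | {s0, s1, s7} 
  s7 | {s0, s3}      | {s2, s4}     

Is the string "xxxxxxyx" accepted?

Start in {s0}.
Read 'x': s0→{s1, s5}; now {s1, s5}.
Read 'x': s1→{s3, s7}, s5→{s6, s7}; now {s3, s6, s7}.
Read 'x': s3→{s1, s3, s4}, s6→∅, s7→{s0, s3}; now {s0, s1, s3, s4}.
Read 'x': s0→{s1, s5}, s1→{s3, s7}, s3→{s1, s3, s4}, s4→∅; now {s1, s3, s4, s5, s7}.
Read 'x': s1→{s3, s7}, s3→{s1, s3, s4}, s4→∅, s5→{s6, s7}, s7→{s0, s3}; now {s0, s1, s3, s4, s6, s7}.
Read 'x': s0→{s1, s5}, s1→{s3, s7}, s3→{s1, s3, s4}, s4→∅, s6→∅, s7→{s0, s3}; now {s0, s1, s3, s4, s5, s7}.
Read 'y': s0→{s6}, s1→{s0, s7}, s3→∅, s4→{s3}, s5→{s3, s5}, s7→{s2, s4}; now {s0, s2, s3, s4, s5, s6, s7}.
Read 'x': s0→{s1, s5}, s2→{s2, s4}, s3→{s1, s3, s4}, s4→∅, s5→{s6, s7}, s6→∅, s7→{s0, s3}; now {s0, s1, s2, s3, s4, s5, s6, s7}.
The final set {s0, s1, s2, s3, s4, s5, s6, s7} contains the accepting states s1, s4, s6.

Yes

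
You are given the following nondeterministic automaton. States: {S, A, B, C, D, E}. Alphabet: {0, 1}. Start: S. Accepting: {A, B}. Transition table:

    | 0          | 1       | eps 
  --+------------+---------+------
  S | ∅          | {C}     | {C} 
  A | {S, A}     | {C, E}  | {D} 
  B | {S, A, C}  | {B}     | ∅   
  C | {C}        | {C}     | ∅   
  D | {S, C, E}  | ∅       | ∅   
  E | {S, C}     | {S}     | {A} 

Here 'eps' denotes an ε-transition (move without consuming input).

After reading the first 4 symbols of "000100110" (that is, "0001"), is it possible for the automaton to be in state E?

No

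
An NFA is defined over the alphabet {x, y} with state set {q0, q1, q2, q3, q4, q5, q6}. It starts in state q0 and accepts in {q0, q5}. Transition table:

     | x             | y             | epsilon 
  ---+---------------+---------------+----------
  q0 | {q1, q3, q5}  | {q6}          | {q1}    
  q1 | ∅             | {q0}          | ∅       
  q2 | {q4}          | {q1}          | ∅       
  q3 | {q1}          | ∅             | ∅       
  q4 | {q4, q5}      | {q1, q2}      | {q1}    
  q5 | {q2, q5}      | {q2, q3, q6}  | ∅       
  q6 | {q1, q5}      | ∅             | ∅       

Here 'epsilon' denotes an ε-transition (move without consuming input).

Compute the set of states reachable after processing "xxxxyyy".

Start: ε-closure({q0}) = {q0, q1}.
Read 'x': {q0, q1} → {q1, q3, q5}.
Read 'x': {q1, q3, q5} → {q1, q2, q5}.
Read 'x': {q1, q2, q5} → {q1, q2, q4, q5}.
Read 'x': {q1, q2, q4, q5} → {q1, q2, q4, q5}.
Read 'y': {q1, q2, q4, q5} → {q0, q1, q2, q3, q6}.
Read 'y': {q0, q1, q2, q3, q6} → {q0, q1, q6}.
Read 'y': {q0, q1, q6} → {q0, q1, q6}.

{q0, q1, q6}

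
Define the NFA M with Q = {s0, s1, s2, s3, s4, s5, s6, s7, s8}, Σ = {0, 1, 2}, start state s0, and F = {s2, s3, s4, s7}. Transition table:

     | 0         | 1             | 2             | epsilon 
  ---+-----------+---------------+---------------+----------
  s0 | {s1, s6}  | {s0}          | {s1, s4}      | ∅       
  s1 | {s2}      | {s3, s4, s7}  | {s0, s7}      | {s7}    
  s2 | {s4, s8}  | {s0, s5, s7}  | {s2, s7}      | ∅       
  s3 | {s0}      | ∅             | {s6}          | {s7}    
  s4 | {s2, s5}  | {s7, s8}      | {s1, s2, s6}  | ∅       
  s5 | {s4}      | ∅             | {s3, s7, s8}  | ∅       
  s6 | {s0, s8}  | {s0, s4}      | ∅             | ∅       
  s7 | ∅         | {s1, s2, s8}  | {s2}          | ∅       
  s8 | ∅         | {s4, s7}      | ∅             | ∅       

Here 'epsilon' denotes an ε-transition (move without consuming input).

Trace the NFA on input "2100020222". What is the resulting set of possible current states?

{s0, s1, s2, s4, s7}

Start in {s0}.
Read '2': {s0} → {s1, s4, s7}.
Read '1': {s1, s4, s7} → {s1, s2, s3, s4, s7, s8}.
Read '0': {s1, s2, s3, s4, s7, s8} → {s0, s2, s4, s5, s8}.
Read '0': {s0, s2, s4, s5, s8} → {s1, s2, s4, s5, s6, s7, s8}.
Read '0': {s1, s2, s4, s5, s6, s7, s8} → {s0, s2, s4, s5, s8}.
Read '2': {s0, s2, s4, s5, s8} → {s1, s2, s3, s4, s6, s7, s8}.
Read '0': {s1, s2, s3, s4, s6, s7, s8} → {s0, s2, s4, s5, s8}.
Read '2': {s0, s2, s4, s5, s8} → {s1, s2, s3, s4, s6, s7, s8}.
Read '2': {s1, s2, s3, s4, s6, s7, s8} → {s0, s1, s2, s6, s7}.
Read '2': {s0, s1, s2, s6, s7} → {s0, s1, s2, s4, s7}.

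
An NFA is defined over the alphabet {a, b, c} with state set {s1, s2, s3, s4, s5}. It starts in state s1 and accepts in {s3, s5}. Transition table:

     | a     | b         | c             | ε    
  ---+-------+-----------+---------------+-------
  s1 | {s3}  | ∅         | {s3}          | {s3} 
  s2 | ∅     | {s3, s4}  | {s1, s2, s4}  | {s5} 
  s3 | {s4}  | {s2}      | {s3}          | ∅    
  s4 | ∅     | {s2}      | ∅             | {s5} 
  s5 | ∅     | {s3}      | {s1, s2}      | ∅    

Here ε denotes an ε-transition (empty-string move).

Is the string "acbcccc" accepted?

Yes

Start: ε-closure({s1}) = {s1, s3}.
Read 'a': {s1, s3} → {s3, s4, s5}.
Read 'c': {s3, s4, s5} → {s1, s2, s3, s5}.
Read 'b': {s1, s2, s3, s5} → {s2, s3, s4, s5}.
Read 'c': {s2, s3, s4, s5} → {s1, s2, s3, s4, s5}.
Read 'c': {s1, s2, s3, s4, s5} → {s1, s2, s3, s4, s5}.
Read 'c': {s1, s2, s3, s4, s5} → {s1, s2, s3, s4, s5}.
Read 'c': {s1, s2, s3, s4, s5} → {s1, s2, s3, s4, s5}.
The final set {s1, s2, s3, s4, s5} contains the accepting states s3, s5.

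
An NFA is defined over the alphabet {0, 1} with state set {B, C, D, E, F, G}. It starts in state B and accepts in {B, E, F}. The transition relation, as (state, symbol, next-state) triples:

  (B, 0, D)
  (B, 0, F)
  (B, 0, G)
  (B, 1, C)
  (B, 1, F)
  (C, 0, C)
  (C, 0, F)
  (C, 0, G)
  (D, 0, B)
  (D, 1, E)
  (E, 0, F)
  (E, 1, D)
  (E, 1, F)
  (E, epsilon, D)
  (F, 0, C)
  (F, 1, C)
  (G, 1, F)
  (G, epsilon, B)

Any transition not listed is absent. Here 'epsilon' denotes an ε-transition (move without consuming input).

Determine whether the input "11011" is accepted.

No

Start in {B}.
Read '1': B→{C, F}; now {C, F}.
Read '1': C→∅, F→{C}; now {C}.
Read '0': C→{C, F, G}; union {C, F, G}; ε-closure = {B, C, F, G}.
Read '1': B→{C, F}, C→∅, F→{C}, G→{F}; now {C, F}.
Read '1': C→∅, F→{C}; now {C}.
The final set {C} contains no accepting state.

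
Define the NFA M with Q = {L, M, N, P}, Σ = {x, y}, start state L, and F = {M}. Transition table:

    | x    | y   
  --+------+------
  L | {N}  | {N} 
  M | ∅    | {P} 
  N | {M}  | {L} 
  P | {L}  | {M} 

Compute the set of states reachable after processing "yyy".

Start in {L}.
Read 'y': {L} → {N}.
Read 'y': {N} → {L}.
Read 'y': {L} → {N}.

{N}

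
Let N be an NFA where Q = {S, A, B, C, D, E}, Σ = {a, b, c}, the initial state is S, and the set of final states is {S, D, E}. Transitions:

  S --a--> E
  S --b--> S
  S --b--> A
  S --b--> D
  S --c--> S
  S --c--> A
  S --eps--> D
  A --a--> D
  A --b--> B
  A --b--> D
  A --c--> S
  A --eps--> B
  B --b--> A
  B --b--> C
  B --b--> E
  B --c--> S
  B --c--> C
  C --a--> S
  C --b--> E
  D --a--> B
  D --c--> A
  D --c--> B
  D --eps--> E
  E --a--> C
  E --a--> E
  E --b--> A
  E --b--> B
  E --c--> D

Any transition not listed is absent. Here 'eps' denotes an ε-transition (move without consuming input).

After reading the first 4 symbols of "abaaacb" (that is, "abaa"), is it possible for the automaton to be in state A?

Start: ε-closure({S}) = {S, D, E}.
Read 'a': {S, D, E} → {B, C, E}.
Read 'b': {B, C, E} → {A, B, C, E}.
Read 'a': {A, B, C, E} → {S, C, D, E}.
Read 'a': {S, C, D, E} → {S, B, C, D, E}.
State A is not in {S, B, C, D, E}.

No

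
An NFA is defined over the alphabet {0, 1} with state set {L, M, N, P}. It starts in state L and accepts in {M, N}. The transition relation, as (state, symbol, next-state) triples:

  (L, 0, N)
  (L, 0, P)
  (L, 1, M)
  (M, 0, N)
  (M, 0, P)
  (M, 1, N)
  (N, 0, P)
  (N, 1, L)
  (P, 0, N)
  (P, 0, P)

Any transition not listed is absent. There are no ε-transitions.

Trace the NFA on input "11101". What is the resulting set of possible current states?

{L}

Start in {L}.
Read '1': {L} → {M}.
Read '1': {M} → {N}.
Read '1': {N} → {L}.
Read '0': {L} → {N, P}.
Read '1': {N, P} → {L}.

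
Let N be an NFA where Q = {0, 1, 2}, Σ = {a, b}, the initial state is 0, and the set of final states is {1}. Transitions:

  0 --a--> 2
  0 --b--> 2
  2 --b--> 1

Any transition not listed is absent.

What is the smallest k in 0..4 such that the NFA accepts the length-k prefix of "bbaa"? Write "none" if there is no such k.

2

Start in {0}.
Read 'b': {0} → {2}.
Read 'b': {2} → {1}.
None of the earlier sets intersect F, but {1} does.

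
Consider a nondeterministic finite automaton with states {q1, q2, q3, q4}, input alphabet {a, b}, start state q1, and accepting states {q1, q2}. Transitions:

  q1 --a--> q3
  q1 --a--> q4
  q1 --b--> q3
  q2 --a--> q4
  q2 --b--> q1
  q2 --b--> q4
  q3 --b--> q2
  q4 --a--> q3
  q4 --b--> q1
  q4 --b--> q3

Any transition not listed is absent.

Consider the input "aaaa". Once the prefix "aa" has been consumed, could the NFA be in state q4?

Start in {q1}.
Read 'a': q1→{q3, q4}; now {q3, q4}.
Read 'a': q3→∅, q4→{q3}; now {q3}.
State q4 is not in {q3}.

No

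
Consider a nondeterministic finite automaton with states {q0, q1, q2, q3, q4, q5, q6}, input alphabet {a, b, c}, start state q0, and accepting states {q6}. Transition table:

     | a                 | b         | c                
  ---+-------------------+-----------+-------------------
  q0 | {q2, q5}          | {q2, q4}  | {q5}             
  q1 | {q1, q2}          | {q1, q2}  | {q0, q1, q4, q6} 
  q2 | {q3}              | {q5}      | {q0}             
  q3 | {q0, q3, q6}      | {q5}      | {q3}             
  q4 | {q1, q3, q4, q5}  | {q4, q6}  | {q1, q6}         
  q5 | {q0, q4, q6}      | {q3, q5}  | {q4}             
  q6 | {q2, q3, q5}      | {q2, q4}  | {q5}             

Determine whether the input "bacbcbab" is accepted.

Yes

Start in {q0}.
Read 'b': q0→{q2, q4}; now {q2, q4}.
Read 'a': q2→{q3}, q4→{q1, q3, q4, q5}; now {q1, q3, q4, q5}.
Read 'c': q1→{q0, q1, q4, q6}, q3→{q3}, q4→{q1, q6}, q5→{q4}; now {q0, q1, q3, q4, q6}.
Read 'b': q0→{q2, q4}, q1→{q1, q2}, q3→{q5}, q4→{q4, q6}, q6→{q2, q4}; now {q1, q2, q4, q5, q6}.
Read 'c': q1→{q0, q1, q4, q6}, q2→{q0}, q4→{q1, q6}, q5→{q4}, q6→{q5}; now {q0, q1, q4, q5, q6}.
Read 'b': q0→{q2, q4}, q1→{q1, q2}, q4→{q4, q6}, q5→{q3, q5}, q6→{q2, q4}; now {q1, q2, q3, q4, q5, q6}.
Read 'a': q1→{q1, q2}, q2→{q3}, q3→{q0, q3, q6}, q4→{q1, q3, q4, q5}, q5→{q0, q4, q6}, q6→{q2, q3, q5}; now {q0, q1, q2, q3, q4, q5, q6}.
Read 'b': q0→{q2, q4}, q1→{q1, q2}, q2→{q5}, q3→{q5}, q4→{q4, q6}, q5→{q3, q5}, q6→{q2, q4}; now {q1, q2, q3, q4, q5, q6}.
The final set {q1, q2, q3, q4, q5, q6} contains the accepting state q6.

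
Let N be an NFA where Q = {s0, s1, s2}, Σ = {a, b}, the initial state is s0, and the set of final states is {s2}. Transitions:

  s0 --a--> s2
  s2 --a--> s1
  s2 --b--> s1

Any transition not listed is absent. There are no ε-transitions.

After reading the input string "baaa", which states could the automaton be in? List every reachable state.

∅

Start in {s0}.
Read 'b': s0→∅; now ∅.
The set is empty and remains empty for the remaining 3 symbols.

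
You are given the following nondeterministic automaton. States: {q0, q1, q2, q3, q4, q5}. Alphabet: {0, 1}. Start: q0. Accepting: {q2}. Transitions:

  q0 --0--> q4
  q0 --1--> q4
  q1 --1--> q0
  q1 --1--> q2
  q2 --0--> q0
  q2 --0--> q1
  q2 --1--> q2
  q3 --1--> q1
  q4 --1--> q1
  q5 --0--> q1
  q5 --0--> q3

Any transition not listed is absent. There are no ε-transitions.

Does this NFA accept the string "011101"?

Yes

Start in {q0}.
Read '0': q0→{q4}; now {q4}.
Read '1': q4→{q1}; now {q1}.
Read '1': q1→{q0, q2}; now {q0, q2}.
Read '1': q0→{q4}, q2→{q2}; now {q2, q4}.
Read '0': q2→{q0, q1}, q4→∅; now {q0, q1}.
Read '1': q0→{q4}, q1→{q0, q2}; now {q0, q2, q4}.
The final set {q0, q2, q4} contains the accepting state q2.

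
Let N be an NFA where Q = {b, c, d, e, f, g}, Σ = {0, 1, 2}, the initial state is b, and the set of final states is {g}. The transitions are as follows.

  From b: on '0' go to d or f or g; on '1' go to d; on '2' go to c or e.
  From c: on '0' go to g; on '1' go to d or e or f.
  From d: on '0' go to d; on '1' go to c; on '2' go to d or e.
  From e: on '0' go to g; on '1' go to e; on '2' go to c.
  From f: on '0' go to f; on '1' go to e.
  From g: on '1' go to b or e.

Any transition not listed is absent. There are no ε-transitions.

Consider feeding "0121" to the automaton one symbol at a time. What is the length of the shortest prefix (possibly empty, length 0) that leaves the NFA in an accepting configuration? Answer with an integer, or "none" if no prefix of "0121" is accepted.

Start in {b}.
Read '0': b→{d, f, g}; now {d, f, g}.
None of the earlier sets intersect F, but {d, f, g} does.

1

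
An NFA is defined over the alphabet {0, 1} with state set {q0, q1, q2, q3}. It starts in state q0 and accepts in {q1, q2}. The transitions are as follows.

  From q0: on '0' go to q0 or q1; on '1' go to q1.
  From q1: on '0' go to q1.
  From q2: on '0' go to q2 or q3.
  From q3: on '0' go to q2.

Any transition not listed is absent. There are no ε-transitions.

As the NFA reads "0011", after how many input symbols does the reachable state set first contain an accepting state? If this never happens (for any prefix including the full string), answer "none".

Start in {q0}.
Read '0': {q0} → {q0, q1}.
None of the earlier sets intersect F, but {q0, q1} does.

1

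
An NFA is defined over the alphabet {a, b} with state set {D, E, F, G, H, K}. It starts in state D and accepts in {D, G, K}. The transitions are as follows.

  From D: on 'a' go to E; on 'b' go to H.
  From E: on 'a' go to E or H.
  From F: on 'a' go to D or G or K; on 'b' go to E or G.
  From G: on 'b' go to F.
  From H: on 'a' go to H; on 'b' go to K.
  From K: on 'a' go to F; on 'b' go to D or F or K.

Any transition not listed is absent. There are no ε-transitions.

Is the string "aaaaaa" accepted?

Start in {D}.
Read 'a': {D} → {E}.
Read 'a': {E} → {E, H}.
Read 'a': {E, H} → {E, H}.
Read 'a': {E, H} → {E, H}.
Read 'a': {E, H} → {E, H}.
Read 'a': {E, H} → {E, H}.
The final set {E, H} contains no accepting state.

No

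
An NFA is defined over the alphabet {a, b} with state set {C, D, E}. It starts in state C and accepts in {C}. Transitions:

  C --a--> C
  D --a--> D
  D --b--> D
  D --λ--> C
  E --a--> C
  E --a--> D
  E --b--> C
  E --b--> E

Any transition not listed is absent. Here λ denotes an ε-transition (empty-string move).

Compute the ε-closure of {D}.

{C, D}

Begin with {D}.
ε-move D → C; add C.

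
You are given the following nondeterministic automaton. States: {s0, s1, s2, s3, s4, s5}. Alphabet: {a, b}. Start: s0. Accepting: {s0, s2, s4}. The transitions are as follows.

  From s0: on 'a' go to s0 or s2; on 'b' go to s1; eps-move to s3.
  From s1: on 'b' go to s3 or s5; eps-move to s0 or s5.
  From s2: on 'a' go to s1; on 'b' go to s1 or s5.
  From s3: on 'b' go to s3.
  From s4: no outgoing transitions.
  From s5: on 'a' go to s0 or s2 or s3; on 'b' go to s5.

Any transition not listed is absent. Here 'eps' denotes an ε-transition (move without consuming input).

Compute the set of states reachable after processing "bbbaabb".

Start: ε-closure({s0}) = {s0, s3}.
Read 'b': {s0, s3} → {s0, s1, s3, s5}.
Read 'b': {s0, s1, s3, s5} → {s0, s1, s3, s5}.
Read 'b': {s0, s1, s3, s5} → {s0, s1, s3, s5}.
Read 'a': {s0, s1, s3, s5} → {s0, s2, s3}.
Read 'a': {s0, s2, s3} → {s0, s1, s2, s3, s5}.
Read 'b': {s0, s1, s2, s3, s5} → {s0, s1, s3, s5}.
Read 'b': {s0, s1, s3, s5} → {s0, s1, s3, s5}.

{s0, s1, s3, s5}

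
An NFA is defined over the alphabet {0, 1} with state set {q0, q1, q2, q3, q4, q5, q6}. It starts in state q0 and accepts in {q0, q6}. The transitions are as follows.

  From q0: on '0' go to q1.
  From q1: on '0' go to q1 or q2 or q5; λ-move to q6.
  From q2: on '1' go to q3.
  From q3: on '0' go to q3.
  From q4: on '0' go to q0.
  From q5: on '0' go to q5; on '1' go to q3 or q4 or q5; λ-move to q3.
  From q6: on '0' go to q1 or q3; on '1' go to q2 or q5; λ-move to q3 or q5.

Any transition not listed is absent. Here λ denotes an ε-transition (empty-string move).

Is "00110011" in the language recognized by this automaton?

No

Start in {q0}.
Read '0': {q0} → {q1, q3, q5, q6}.
Read '0': {q1, q3, q5, q6} → {q1, q2, q3, q5, q6}.
Read '1': {q1, q2, q3, q5, q6} → {q2, q3, q4, q5}.
Read '1': {q2, q3, q4, q5} → {q3, q4, q5}.
Read '0': {q3, q4, q5} → {q0, q3, q5}.
Read '0': {q0, q3, q5} → {q1, q3, q5, q6}.
Read '1': {q1, q3, q5, q6} → {q2, q3, q4, q5}.
Read '1': {q2, q3, q4, q5} → {q3, q4, q5}.
The final set {q3, q4, q5} contains no accepting state.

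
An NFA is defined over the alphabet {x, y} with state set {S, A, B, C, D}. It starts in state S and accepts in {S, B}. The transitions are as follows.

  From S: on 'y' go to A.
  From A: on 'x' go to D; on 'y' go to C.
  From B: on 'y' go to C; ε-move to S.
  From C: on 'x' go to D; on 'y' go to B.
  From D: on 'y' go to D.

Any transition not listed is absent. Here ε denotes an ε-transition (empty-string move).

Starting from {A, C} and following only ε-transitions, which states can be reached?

Begin with {A, C}.
No ε-moves leave this set, so the closure equals the set itself.

{A, C}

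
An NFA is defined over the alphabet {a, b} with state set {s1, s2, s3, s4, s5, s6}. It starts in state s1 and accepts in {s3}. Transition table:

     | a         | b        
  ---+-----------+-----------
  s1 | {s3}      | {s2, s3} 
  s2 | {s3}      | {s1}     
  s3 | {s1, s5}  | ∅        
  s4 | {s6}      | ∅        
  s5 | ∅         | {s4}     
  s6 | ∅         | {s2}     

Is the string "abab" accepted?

Start in {s1}.
Read 'a': {s1} → {s3}.
Read 'b': {s3} → ∅.
The set is empty and remains empty for the remaining 2 symbols.
The final set ∅ contains no accepting state.

No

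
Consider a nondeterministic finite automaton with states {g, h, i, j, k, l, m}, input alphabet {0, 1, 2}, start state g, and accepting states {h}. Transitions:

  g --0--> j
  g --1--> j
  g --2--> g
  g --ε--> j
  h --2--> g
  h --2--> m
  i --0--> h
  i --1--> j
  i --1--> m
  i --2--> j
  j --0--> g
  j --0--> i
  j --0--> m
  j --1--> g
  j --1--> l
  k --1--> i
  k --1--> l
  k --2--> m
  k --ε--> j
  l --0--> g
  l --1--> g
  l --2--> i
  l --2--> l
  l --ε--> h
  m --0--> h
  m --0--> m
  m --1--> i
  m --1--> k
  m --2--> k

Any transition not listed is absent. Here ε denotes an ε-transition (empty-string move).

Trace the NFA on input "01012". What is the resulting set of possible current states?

Start: ε-closure({g}) = {g, j}.
Read '0': g→{j}, j→{g, i, m}; now {g, i, j, m}.
Read '1': g→{j}, i→{j, m}, j→{g, l}, m→{i, k}; union {g, i, j, k, l, m}; ε-closure = {g, h, i, j, k, l, m}.
Read '0': g→{j}, h→∅, i→{h}, j→{g, i, m}, k→∅, l→{g}, m→{h, m}; now {g, h, i, j, m}.
Read '1': g→{j}, h→∅, i→{j, m}, j→{g, l}, m→{i, k}; union {g, i, j, k, l, m}; ε-closure = {g, h, i, j, k, l, m}.
Read '2': g→{g}, h→{g, m}, i→{j}, j→∅, k→{m}, l→{i, l}, m→{k}; union {g, i, j, k, l, m}; ε-closure = {g, h, i, j, k, l, m}.

{g, h, i, j, k, l, m}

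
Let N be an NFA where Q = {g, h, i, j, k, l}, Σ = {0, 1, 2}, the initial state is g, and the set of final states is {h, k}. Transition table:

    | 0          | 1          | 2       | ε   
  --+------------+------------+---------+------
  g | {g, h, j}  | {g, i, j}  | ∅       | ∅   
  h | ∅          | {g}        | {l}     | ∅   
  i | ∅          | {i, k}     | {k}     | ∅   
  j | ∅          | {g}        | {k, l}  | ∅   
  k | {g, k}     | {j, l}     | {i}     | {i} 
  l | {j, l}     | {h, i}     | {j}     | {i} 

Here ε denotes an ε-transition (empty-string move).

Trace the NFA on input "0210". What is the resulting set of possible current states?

{g, i, j, k, l}

Start in {g}.
Read '0': {g} → {g, h, j}.
Read '2': {g, h, j} → {i, k, l}.
Read '1': {i, k, l} → {h, i, j, k, l}.
Read '0': {h, i, j, k, l} → {g, i, j, k, l}.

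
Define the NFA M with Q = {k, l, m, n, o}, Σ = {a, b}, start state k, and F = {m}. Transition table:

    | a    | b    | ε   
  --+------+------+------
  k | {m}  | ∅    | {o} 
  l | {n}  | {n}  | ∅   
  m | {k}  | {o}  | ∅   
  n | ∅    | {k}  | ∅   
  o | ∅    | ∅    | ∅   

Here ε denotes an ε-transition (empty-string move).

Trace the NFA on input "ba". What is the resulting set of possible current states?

∅

Start: ε-closure({k}) = {k, o}.
Read 'b': {k, o} → ∅.
The set is empty and remains empty for the remaining 1 symbol.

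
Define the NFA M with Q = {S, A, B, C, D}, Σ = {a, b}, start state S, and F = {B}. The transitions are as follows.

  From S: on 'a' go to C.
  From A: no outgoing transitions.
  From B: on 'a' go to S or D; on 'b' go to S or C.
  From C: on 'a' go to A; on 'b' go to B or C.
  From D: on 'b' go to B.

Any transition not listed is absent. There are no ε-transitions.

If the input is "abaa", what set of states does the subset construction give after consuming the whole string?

{C}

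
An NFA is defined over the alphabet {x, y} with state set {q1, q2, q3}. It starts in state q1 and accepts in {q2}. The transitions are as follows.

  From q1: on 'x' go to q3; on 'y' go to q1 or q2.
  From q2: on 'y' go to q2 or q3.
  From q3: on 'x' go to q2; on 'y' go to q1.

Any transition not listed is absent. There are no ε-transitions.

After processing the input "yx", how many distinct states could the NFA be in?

Start in {q1}.
Read 'y': {q1} → {q1, q2}.
Read 'x': {q1, q2} → {q3}.
That set has 1 state.

1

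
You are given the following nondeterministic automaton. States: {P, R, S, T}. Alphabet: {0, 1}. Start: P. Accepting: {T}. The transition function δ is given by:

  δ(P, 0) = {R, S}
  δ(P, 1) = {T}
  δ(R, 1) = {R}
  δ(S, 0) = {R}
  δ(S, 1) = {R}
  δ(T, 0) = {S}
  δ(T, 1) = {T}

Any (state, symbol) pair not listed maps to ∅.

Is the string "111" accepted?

Yes

Start in {P}.
Read '1': {P} → {T}.
Read '1': {T} → {T}.
Read '1': {T} → {T}.
The final set {T} contains the accepting state T.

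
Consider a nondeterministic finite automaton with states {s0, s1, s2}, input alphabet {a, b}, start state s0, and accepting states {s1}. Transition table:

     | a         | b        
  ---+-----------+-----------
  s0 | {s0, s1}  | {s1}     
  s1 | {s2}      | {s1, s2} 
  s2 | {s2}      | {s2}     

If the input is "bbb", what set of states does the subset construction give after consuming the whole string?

Start in {s0}.
Read 'b': s0→{s1}; now {s1}.
Read 'b': s1→{s1, s2}; now {s1, s2}.
Read 'b': s1→{s1, s2}, s2→{s2}; now {s1, s2}.

{s1, s2}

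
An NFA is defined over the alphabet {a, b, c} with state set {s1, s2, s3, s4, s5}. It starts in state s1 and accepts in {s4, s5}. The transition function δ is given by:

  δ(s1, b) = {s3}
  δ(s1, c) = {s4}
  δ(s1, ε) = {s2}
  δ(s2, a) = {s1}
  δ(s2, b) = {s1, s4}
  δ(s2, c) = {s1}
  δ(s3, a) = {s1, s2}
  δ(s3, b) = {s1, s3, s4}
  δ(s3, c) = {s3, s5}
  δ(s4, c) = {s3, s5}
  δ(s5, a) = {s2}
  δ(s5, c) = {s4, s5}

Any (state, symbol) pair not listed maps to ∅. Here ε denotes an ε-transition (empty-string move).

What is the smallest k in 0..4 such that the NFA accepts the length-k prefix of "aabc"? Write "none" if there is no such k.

3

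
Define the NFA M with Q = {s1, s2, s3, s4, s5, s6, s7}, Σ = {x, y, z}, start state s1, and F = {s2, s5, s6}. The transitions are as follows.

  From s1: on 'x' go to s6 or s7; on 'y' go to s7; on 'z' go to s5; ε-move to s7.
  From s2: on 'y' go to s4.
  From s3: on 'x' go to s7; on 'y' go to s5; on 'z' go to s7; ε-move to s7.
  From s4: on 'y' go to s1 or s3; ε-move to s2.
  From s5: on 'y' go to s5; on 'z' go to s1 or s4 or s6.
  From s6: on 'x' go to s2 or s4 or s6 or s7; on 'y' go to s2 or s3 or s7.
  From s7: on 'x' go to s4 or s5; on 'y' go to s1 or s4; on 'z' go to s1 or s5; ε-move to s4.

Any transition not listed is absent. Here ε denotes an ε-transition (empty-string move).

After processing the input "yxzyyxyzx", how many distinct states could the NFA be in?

5

Start: ε-closure({s1}) = {s1, s2, s4, s7}.
Read 'y': s1→{s7}, s2→{s4}, s4→{s1, s3}, s7→{s1, s4}; union {s1, s3, s4, s7}; ε-closure = {s1, s2, s3, s4, s7}.
Read 'x': s1→{s6, s7}, s2→∅, s3→{s7}, s4→∅, s7→{s4, s5}; union {s4, s5, s6, s7}; ε-closure = {s2, s4, s5, s6, s7}.
Read 'z': s2→∅, s4→∅, s5→{s1, s4, s6}, s6→∅, s7→{s1, s5}; union {s1, s4, s5, s6}; ε-closure = {s1, s2, s4, s5, s6, s7}.
Read 'y': s1→{s7}, s2→{s4}, s4→{s1, s3}, s5→{s5}, s6→{s2, s3, s7}, s7→{s1, s4}; now {s1, s2, s3, s4, s5, s7}.
Read 'y': s1→{s7}, s2→{s4}, s3→{s5}, s4→{s1, s3}, s5→{s5}, s7→{s1, s4}; union {s1, s3, s4, s5, s7}; ε-closure = {s1, s2, s3, s4, s5, s7}.
Read 'x': s1→{s6, s7}, s2→∅, s3→{s7}, s4→∅, s5→∅, s7→{s4, s5}; union {s4, s5, s6, s7}; ε-closure = {s2, s4, s5, s6, s7}.
Read 'y': s2→{s4}, s4→{s1, s3}, s5→{s5}, s6→{s2, s3, s7}, s7→{s1, s4}; now {s1, s2, s3, s4, s5, s7}.
Read 'z': s1→{s5}, s2→∅, s3→{s7}, s4→∅, s5→{s1, s4, s6}, s7→{s1, s5}; union {s1, s4, s5, s6, s7}; ε-closure = {s1, s2, s4, s5, s6, s7}.
Read 'x': s1→{s6, s7}, s2→∅, s4→∅, s5→∅, s6→{s2, s4, s6, s7}, s7→{s4, s5}; now {s2, s4, s5, s6, s7}.
That set has 5 states.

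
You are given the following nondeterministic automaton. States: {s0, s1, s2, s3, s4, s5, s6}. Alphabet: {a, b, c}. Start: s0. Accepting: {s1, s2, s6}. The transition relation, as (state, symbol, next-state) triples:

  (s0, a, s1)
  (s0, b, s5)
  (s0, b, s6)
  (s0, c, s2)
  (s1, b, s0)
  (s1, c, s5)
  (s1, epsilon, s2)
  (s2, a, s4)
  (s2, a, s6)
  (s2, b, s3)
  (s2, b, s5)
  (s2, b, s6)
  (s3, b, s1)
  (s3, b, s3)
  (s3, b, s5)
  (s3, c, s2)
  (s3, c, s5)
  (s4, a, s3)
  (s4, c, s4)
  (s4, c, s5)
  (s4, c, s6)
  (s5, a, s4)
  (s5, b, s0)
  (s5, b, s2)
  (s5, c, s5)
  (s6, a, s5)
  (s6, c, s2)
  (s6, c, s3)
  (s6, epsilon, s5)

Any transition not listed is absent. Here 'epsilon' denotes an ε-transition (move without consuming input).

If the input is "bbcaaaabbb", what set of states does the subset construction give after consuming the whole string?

{s0, s1, s2, s3, s5, s6}

Start in {s0}.
Read 'b': {s0} → {s5, s6}.
Read 'b': {s5, s6} → {s0, s2}.
Read 'c': {s0, s2} → {s2}.
Read 'a': {s2} → {s4, s5, s6}.
Read 'a': {s4, s5, s6} → {s3, s4, s5}.
Read 'a': {s3, s4, s5} → {s3, s4}.
Read 'a': {s3, s4} → {s3}.
Read 'b': {s3} → {s1, s2, s3, s5}.
Read 'b': {s1, s2, s3, s5} → {s0, s1, s2, s3, s5, s6}.
Read 'b': {s0, s1, s2, s3, s5, s6} → {s0, s1, s2, s3, s5, s6}.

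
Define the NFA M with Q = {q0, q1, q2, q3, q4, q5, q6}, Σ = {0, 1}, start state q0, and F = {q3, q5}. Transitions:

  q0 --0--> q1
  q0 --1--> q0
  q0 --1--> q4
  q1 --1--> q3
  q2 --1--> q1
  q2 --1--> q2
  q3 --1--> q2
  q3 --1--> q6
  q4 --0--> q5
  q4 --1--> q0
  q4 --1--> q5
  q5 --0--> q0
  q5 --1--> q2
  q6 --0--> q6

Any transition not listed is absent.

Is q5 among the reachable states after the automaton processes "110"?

Yes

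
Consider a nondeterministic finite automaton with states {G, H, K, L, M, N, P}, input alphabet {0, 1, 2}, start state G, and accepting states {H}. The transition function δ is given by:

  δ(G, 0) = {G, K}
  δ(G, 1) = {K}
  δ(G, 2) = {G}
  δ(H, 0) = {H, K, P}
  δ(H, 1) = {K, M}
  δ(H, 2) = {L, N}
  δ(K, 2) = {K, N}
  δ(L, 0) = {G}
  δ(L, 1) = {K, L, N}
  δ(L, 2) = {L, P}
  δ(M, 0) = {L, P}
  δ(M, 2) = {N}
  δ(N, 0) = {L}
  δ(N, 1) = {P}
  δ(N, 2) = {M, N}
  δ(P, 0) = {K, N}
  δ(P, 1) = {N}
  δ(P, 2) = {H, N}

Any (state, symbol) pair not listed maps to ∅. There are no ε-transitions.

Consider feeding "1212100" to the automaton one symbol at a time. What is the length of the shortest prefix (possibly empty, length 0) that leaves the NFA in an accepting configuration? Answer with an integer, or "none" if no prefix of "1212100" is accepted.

Start in {G}.
Read '1': G→{K}; now {K}.
Read '2': K→{K, N}; now {K, N}.
Read '1': K→∅, N→{P}; now {P}.
Read '2': P→{H, N}; now {H, N}.
None of the earlier sets intersect F, but {H, N} does.

4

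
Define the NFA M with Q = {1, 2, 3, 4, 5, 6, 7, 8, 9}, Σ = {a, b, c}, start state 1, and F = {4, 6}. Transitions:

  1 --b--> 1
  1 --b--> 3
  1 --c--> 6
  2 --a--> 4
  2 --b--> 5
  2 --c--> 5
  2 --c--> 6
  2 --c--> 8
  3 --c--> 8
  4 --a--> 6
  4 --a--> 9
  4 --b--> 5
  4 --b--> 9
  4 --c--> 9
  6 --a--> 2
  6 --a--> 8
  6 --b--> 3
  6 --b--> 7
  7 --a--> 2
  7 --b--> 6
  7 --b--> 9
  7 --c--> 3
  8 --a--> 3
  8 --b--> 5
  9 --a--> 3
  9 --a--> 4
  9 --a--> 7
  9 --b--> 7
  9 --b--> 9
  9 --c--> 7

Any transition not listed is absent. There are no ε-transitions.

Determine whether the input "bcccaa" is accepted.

No

Start in {1}.
Read 'b': {1} → {1, 3}.
Read 'c': {1, 3} → {6, 8}.
Read 'c': {6, 8} → ∅.
The set is empty and remains empty for the remaining 3 symbols.
The final set ∅ contains no accepting state.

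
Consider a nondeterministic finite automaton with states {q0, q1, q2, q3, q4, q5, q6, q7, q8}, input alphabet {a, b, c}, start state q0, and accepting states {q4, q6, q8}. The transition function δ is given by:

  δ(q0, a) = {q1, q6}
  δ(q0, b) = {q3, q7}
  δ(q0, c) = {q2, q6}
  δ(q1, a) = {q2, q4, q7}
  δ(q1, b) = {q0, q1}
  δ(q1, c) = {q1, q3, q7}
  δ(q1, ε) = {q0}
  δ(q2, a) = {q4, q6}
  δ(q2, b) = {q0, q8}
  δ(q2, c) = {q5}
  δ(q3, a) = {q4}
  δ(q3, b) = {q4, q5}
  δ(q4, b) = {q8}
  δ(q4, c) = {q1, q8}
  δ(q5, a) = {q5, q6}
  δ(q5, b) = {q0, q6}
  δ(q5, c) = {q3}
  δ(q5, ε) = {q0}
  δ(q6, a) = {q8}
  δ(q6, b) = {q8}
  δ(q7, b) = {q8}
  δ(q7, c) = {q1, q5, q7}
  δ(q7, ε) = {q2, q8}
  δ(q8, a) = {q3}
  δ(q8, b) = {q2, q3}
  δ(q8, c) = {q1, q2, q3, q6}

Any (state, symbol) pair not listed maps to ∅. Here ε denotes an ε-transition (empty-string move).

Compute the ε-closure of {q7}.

{q2, q7, q8}

Begin with {q7}.
ε-move q7 → q2; add q2.
ε-move q7 → q8; add q8.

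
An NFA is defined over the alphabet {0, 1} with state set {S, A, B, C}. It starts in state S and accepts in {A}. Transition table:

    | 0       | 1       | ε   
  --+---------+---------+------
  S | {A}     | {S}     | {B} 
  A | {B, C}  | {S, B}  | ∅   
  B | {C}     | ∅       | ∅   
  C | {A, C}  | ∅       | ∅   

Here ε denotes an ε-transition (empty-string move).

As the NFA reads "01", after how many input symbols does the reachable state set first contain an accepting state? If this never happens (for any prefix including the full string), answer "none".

1

Start: ε-closure({S}) = {S, B}.
Read '0': S→{A}, B→{C}; now {A, C}.
None of the earlier sets intersect F, but {A, C} does.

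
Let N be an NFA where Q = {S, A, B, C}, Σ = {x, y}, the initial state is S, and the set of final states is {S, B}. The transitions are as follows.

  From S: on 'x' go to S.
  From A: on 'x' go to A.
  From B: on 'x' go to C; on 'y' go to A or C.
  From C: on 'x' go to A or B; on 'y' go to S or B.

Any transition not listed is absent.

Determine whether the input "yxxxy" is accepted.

Start in {S}.
Read 'y': {S} → ∅.
The set is empty and remains empty for the remaining 4 symbols.
The final set ∅ contains no accepting state.

No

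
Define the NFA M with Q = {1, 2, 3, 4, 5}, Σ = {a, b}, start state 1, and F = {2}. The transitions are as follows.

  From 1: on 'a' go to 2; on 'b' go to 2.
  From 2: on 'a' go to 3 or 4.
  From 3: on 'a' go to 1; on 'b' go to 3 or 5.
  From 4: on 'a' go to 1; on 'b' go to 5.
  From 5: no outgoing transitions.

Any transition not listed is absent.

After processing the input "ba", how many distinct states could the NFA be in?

2

Start in {1}.
Read 'b': 1→{2}; now {2}.
Read 'a': 2→{3, 4}; now {3, 4}.
That set has 2 states.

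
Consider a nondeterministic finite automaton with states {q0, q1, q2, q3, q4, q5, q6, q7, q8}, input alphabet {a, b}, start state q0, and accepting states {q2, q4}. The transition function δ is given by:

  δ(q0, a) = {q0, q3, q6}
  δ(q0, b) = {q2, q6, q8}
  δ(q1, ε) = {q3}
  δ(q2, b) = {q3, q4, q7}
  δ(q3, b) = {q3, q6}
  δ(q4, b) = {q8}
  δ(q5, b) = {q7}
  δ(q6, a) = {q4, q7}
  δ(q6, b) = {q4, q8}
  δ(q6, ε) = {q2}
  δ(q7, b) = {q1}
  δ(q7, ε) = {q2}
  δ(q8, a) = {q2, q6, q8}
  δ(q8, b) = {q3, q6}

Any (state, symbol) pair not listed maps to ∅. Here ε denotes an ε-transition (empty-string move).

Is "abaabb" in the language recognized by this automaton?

Yes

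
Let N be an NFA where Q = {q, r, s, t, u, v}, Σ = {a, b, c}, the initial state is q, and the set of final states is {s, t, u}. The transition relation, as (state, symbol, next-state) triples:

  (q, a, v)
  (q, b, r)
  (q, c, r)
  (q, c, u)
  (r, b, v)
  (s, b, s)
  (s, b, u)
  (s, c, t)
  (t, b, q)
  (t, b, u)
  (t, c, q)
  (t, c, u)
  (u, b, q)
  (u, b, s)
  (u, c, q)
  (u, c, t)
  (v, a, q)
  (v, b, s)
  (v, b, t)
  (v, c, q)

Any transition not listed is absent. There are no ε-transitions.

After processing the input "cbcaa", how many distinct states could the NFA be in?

1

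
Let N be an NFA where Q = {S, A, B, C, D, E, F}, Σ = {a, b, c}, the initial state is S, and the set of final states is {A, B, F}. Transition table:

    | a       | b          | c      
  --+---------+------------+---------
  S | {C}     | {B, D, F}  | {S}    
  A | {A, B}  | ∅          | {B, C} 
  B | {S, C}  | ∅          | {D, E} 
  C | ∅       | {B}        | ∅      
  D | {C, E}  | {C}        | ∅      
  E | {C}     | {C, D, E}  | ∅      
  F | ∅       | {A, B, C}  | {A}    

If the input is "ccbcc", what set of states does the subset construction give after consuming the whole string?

{B, C}

Start in {S}.
Read 'c': {S} → {S}.
Read 'c': {S} → {S}.
Read 'b': {S} → {B, D, F}.
Read 'c': {B, D, F} → {A, D, E}.
Read 'c': {A, D, E} → {B, C}.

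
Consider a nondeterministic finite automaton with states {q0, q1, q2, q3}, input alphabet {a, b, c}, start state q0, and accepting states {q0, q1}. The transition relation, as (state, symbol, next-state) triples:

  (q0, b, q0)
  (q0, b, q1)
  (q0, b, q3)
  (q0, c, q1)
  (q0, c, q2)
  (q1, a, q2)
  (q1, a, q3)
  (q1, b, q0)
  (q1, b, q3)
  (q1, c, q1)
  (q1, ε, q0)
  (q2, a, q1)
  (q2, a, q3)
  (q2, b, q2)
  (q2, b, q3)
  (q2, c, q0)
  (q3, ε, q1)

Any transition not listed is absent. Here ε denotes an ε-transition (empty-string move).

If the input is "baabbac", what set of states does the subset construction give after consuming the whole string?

Start in {q0}.
Read 'b': {q0} → {q0, q1, q3}.
Read 'a': {q0, q1, q3} → {q0, q1, q2, q3}.
Read 'a': {q0, q1, q2, q3} → {q0, q1, q2, q3}.
Read 'b': {q0, q1, q2, q3} → {q0, q1, q2, q3}.
Read 'b': {q0, q1, q2, q3} → {q0, q1, q2, q3}.
Read 'a': {q0, q1, q2, q3} → {q0, q1, q2, q3}.
Read 'c': {q0, q1, q2, q3} → {q0, q1, q2}.

{q0, q1, q2}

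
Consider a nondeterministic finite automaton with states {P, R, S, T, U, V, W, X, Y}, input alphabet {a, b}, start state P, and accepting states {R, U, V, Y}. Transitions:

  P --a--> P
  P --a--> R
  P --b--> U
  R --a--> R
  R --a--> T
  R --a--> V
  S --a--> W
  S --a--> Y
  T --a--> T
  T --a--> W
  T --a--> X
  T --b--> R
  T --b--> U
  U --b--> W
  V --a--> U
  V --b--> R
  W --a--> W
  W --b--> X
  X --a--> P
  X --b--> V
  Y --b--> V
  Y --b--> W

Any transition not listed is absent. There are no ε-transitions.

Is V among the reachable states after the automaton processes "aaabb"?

Start in {P}.
Read 'a': P→{P, R}; now {P, R}.
Read 'a': P→{P, R}, R→{R, T, V}; now {P, R, T, V}.
Read 'a': P→{P, R}, R→{R, T, V}, T→{T, W, X}, V→{U}; now {P, R, T, U, V, W, X}.
Read 'b': P→{U}, R→∅, T→{R, U}, U→{W}, V→{R}, W→{X}, X→{V}; now {R, U, V, W, X}.
Read 'b': R→∅, U→{W}, V→{R}, W→{X}, X→{V}; now {R, V, W, X}.
State V is in {R, V, W, X}.

Yes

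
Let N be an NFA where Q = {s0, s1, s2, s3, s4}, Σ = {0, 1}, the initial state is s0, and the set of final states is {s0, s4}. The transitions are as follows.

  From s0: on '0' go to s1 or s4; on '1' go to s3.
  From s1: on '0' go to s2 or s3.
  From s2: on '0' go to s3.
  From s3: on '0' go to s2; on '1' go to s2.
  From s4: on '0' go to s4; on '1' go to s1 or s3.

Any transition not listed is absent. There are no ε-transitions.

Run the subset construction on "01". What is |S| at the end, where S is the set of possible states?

Start in {s0}.
Read '0': s0→{s1, s4}; now {s1, s4}.
Read '1': s1→∅, s4→{s1, s3}; now {s1, s3}.
That set has 2 states.

2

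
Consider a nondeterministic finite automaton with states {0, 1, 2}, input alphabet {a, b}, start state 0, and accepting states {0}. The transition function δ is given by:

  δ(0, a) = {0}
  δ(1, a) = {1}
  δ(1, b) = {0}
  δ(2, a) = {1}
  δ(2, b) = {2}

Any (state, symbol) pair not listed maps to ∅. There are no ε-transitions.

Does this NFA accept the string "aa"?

Start in {0}.
Read 'a': 0→{0}; now {0}.
Read 'a': 0→{0}; now {0}.
The final set {0} contains the accepting state 0.

Yes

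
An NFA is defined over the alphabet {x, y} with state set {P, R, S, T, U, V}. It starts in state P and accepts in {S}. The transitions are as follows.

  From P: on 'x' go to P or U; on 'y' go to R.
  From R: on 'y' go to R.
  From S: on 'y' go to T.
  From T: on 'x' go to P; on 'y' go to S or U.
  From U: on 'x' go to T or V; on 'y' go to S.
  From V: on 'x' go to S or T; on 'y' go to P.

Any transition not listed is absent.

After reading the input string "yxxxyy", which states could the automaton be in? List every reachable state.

Start in {P}.
Read 'y': P→{R}; now {R}.
Read 'x': R→∅; now ∅.
The set is empty and remains empty for the remaining 4 symbols.

∅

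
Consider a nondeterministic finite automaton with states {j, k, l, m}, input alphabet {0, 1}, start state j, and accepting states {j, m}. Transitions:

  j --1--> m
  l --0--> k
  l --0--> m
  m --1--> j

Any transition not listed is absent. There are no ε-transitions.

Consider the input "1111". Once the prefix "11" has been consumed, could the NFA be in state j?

Yes

Start in {j}.
Read '1': j→{m}; now {m}.
Read '1': m→{j}; now {j}.
State j is in {j}.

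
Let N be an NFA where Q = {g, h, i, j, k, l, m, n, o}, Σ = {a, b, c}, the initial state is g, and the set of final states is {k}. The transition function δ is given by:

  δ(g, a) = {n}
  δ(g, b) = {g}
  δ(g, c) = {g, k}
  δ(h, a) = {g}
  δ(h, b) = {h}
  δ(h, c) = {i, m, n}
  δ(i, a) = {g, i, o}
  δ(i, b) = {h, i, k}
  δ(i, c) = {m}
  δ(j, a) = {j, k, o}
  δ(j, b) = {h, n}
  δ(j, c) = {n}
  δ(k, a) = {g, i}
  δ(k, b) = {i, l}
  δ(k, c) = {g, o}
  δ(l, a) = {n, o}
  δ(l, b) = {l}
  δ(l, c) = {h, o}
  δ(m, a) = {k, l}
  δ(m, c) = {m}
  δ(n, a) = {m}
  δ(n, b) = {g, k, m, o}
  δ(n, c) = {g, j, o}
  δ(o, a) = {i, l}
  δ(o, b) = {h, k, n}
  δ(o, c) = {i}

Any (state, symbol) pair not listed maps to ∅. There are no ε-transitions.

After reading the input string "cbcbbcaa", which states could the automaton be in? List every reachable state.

{g, i, k, l, m, n, o}

Start in {g}.
Read 'c': {g} → {g, k}.
Read 'b': {g, k} → {g, i, l}.
Read 'c': {g, i, l} → {g, h, k, m, o}.
Read 'b': {g, h, k, m, o} → {g, h, i, k, l, n}.
Read 'b': {g, h, i, k, l, n} → {g, h, i, k, l, m, o}.
Read 'c': {g, h, i, k, l, m, o} → {g, h, i, k, m, n, o}.
Read 'a': {g, h, i, k, m, n, o} → {g, i, k, l, m, n, o}.
Read 'a': {g, i, k, l, m, n, o} → {g, i, k, l, m, n, o}.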